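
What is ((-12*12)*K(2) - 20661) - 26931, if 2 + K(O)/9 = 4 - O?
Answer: -47592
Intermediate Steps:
K(O) = 18 - 9*O (K(O) = -18 + 9*(4 - O) = -18 + (36 - 9*O) = 18 - 9*O)
((-12*12)*K(2) - 20661) - 26931 = ((-12*12)*(18 - 9*2) - 20661) - 26931 = (-144*(18 - 18) - 20661) - 26931 = (-144*0 - 20661) - 26931 = (0 - 20661) - 26931 = -20661 - 26931 = -47592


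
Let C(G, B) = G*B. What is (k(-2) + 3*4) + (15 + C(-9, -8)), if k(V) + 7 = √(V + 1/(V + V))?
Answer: 92 + 3*I/2 ≈ 92.0 + 1.5*I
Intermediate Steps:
C(G, B) = B*G
k(V) = -7 + √(V + 1/(2*V)) (k(V) = -7 + √(V + 1/(V + V)) = -7 + √(V + 1/(2*V)))
(k(-2) + 3*4) + (15 + C(-9, -8)) = ((-7 + √(2/(-2) + 4*(-2))/2) + 3*4) + (15 - 8*(-9)) = ((-7 + √(2*(-½) - 8)/2) + 12) + (15 + 72) = ((-7 + √(-1 - 8)/2) + 12) + 87 = ((-7 + √(-9)/2) + 12) + 87 = ((-7 + (3*I)/2) + 12) + 87 = ((-7 + 3*I/2) + 12) + 87 = (5 + 3*I/2) + 87 = 92 + 3*I/2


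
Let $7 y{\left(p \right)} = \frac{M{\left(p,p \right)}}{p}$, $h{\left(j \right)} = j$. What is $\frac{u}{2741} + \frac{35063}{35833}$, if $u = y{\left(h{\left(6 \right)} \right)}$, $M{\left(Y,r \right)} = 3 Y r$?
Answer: $\frac{96199825}{98218253} \approx 0.97945$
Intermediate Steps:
$M{\left(Y,r \right)} = 3 Y r$
$y{\left(p \right)} = \frac{3 p}{7}$ ($y{\left(p \right)} = \frac{3 p p \frac{1}{p}}{7} = \frac{3 p^{2} \frac{1}{p}}{7} = \frac{3 p}{7}$)
$u = \frac{18}{7}$ ($u = \frac{3}{7} \cdot 6 = \frac{18}{7} \approx 2.5714$)
$\frac{u}{2741} + \frac{35063}{35833} = \frac{18}{7 \cdot 2741} + \frac{35063}{35833} = \frac{18}{7} \cdot \frac{1}{2741} + 35063 \cdot \frac{1}{35833} = \frac{18}{19187} + \frac{5009}{5119} = \frac{96199825}{98218253}$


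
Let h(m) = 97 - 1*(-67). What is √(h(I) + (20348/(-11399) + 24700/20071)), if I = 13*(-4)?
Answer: 2*√2138871391899988073/228789329 ≈ 12.785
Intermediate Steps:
I = -52
h(m) = 164 (h(m) = 97 + 67 = 164)
√(h(I) + (20348/(-11399) + 24700/20071)) = √(164 + (20348/(-11399) + 24700/20071)) = √(164 + (20348*(-1/11399) + 24700*(1/20071))) = √(164 + (-20348/11399 + 24700/20071)) = √(164 - 126849408/228789329) = √(37394600548/228789329) = 2*√2138871391899988073/228789329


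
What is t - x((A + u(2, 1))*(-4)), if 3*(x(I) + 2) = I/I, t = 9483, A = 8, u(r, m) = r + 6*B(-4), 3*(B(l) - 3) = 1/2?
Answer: 28454/3 ≈ 9484.7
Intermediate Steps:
B(l) = 19/6 (B(l) = 3 + (⅓)/2 = 3 + (⅓)*(½) = 3 + ⅙ = 19/6)
u(r, m) = 19 + r (u(r, m) = r + 6*(19/6) = r + 19 = 19 + r)
x(I) = -5/3 (x(I) = -2 + (I/I)/3 = -2 + (⅓)*1 = -2 + ⅓ = -5/3)
t - x((A + u(2, 1))*(-4)) = 9483 - 1*(-5/3) = 9483 + 5/3 = 28454/3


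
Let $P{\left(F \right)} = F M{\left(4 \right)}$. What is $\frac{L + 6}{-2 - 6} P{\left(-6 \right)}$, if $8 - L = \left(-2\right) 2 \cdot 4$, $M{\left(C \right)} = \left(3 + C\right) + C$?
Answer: $\frac{495}{2} \approx 247.5$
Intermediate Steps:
$M{\left(C \right)} = 3 + 2 C$
$P{\left(F \right)} = 11 F$ ($P{\left(F \right)} = F \left(3 + 2 \cdot 4\right) = F \left(3 + 8\right) = F 11 = 11 F$)
$L = 24$ ($L = 8 - \left(-2\right) 2 \cdot 4 = 8 - \left(-4\right) 4 = 8 - -16 = 8 + 16 = 24$)
$\frac{L + 6}{-2 - 6} P{\left(-6 \right)} = \frac{24 + 6}{-2 - 6} \cdot 11 \left(-6\right) = \frac{30}{-8} \left(-66\right) = 30 \left(- \frac{1}{8}\right) \left(-66\right) = \left(- \frac{15}{4}\right) \left(-66\right) = \frac{495}{2}$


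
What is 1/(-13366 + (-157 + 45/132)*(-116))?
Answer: 11/52871 ≈ 0.00020805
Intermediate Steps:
1/(-13366 + (-157 + 45/132)*(-116)) = 1/(-13366 + (-157 + 45*(1/132))*(-116)) = 1/(-13366 + (-157 + 15/44)*(-116)) = 1/(-13366 - 6893/44*(-116)) = 1/(-13366 + 199897/11) = 1/(52871/11) = 11/52871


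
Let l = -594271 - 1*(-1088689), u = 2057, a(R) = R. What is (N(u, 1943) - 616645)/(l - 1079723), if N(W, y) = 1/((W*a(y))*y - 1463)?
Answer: 4788671276975849/4545294686197650 ≈ 1.0535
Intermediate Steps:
l = 494418 (l = -594271 + 1088689 = 494418)
N(W, y) = 1/(-1463 + W*y**2) (N(W, y) = 1/((W*y)*y - 1463) = 1/(W*y**2 - 1463) = 1/(-1463 + W*y**2))
(N(u, 1943) - 616645)/(l - 1079723) = (1/(-1463 + 2057*1943**2) - 616645)/(494418 - 1079723) = (1/(-1463 + 2057*3775249) - 616645)/(-585305) = (1/(-1463 + 7765687193) - 616645)*(-1/585305) = (1/7765685730 - 616645)*(-1/585305) = -4788671276975849/7765685730*(-1/585305) = 4788671276975849/4545294686197650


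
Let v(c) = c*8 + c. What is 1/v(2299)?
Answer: 1/20691 ≈ 4.8330e-5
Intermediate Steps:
v(c) = 9*c (v(c) = 8*c + c = 9*c)
1/v(2299) = 1/(9*2299) = 1/20691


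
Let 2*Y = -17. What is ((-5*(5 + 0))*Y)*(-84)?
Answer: -17850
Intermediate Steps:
Y = -17/2 (Y = (½)*(-17) = -17/2 ≈ -8.5000)
((-5*(5 + 0))*Y)*(-84) = (-5*(5 + 0)*(-17/2))*(-84) = (-5*5*(-17/2))*(-84) = -25*(-17/2)*(-84) = (425/2)*(-84) = -17850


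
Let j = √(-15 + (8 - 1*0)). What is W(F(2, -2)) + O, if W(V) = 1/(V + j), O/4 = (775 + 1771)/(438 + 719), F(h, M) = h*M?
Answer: 229604/26611 - I*√7/23 ≈ 8.6282 - 0.11503*I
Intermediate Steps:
F(h, M) = M*h
j = I*√7 (j = √(-15 + (8 + 0)) = √(-15 + 8) = √(-7) = I*√7 ≈ 2.6458*I)
O = 10184/1157 (O = 4*((775 + 1771)/(438 + 719)) = 4*(2546/1157) = 10184/1157 ≈ 8.8021)
W(V) = 1/(V + I*√7)
W(F(2, -2)) + O = 1/(-2*2 + I*√7) + 10184/1157 = 1/(-4 + I*√7) + 10184/1157 = 10184/1157 + 1/(-4 + I*√7)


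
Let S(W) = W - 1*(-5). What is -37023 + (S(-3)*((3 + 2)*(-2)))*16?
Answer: -37343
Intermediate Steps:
S(W) = 5 + W (S(W) = W + 5 = 5 + W)
-37023 + (S(-3)*((3 + 2)*(-2)))*16 = -37023 + ((5 - 3)*((3 + 2)*(-2)))*16 = -37023 + (2*(5*(-2)))*16 = -37023 + (2*(-10))*16 = -37023 - 20*16 = -37023 - 320 = -37343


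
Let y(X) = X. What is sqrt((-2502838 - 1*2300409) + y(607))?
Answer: 4*I*sqrt(300165) ≈ 2191.5*I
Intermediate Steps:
sqrt((-2502838 - 1*2300409) + y(607)) = sqrt((-2502838 - 1*2300409) + 607) = sqrt((-2502838 - 2300409) + 607) = sqrt(-4803247 + 607) = sqrt(-4802640) = 4*I*sqrt(300165)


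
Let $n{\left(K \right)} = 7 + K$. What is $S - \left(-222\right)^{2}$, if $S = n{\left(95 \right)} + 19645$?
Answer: $-29537$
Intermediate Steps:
$S = 19747$ ($S = \left(7 + 95\right) + 19645 = 102 + 19645 = 19747$)
$S - \left(-222\right)^{2} = 19747 - \left(-222\right)^{2} = 19747 - 49284 = -29537$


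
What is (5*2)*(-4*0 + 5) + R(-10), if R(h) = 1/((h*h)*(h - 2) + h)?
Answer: 60499/1210 ≈ 49.999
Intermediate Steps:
R(h) = 1/(h + h²*(-2 + h)) (R(h) = 1/(h²*(-2 + h) + h) = 1/(h + h²*(-2 + h)))
(5*2)*(-4*0 + 5) + R(-10) = (5*2)*(-4*0 + 5) + 1/((-10)*(1 + (-10)² - 2*(-10))) = 10*(0 + 5) - 1/(10*(1 + 100 + 20)) = 10*5 - ⅒/121 = 50 - ⅒*1/121 = 50 - 1/1210 = 60499/1210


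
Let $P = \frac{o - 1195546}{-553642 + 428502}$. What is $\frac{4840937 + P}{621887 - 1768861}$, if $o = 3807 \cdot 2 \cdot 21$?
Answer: $- \frac{75724486479}{17941540795} \approx -4.2206$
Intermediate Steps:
$o = 159894$ ($o = 3807 \cdot 42 = 159894$)
$P = \frac{258913}{31285}$ ($P = \frac{159894 - 1195546}{-553642 + 428502} = - \frac{1035652}{-125140} = \left(-1035652\right) \left(- \frac{1}{125140}\right) = \frac{258913}{31285} \approx 8.2759$)
$\frac{4840937 + P}{621887 - 1768861} = \frac{4840937 + \frac{258913}{31285}}{621887 - 1768861} = \frac{151448972958}{31285 \left(-1146974\right)} = \frac{151448972958}{31285} \left(- \frac{1}{1146974}\right) = - \frac{75724486479}{17941540795}$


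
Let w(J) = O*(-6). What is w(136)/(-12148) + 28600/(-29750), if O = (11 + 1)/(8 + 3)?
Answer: -19098094/19877165 ≈ -0.96081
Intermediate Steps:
O = 12/11 ≈ 1.0909
w(J) = -72/11 (w(J) = (12/11)*(-6) = -72/11)
w(136)/(-12148) + 28600/(-29750) = -72/11/(-12148) + 28600/(-29750) = -72/11*(-1/12148) + 28600*(-1/29750) = 18/33407 - 572/595 = -19098094/19877165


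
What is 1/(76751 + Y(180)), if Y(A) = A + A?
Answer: 1/77111 ≈ 1.2968e-5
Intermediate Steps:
Y(A) = 2*A
1/(76751 + Y(180)) = 1/(76751 + 2*180) = 1/(76751 + 360) = 1/77111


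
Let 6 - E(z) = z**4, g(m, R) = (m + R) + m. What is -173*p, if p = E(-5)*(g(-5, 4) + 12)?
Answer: 642522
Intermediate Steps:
g(m, R) = R + 2*m (g(m, R) = (R + m) + m = R + 2*m)
E(z) = 6 - z**4
p = -3714 (p = (6 - 1*(-5)**4)*((4 + 2*(-5)) + 12) = (6 - 1*625)*((4 - 10) + 12) = (6 - 625)*(-6 + 12) = -619*6 = -3714)
-173*p = -173*(-3714) = 642522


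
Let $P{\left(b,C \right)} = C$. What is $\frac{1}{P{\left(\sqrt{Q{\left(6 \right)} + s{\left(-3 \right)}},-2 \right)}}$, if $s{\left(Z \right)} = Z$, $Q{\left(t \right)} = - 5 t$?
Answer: $- \frac{1}{2} \approx -0.5$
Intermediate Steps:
$\frac{1}{P{\left(\sqrt{Q{\left(6 \right)} + s{\left(-3 \right)}},-2 \right)}} = \frac{1}{-2} = - \frac{1}{2}$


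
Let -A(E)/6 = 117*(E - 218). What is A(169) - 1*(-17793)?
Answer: 52191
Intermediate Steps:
A(E) = 153036 - 702*E (A(E) = -702*(E - 218) = -702*(-218 + E) = -6*(-25506 + 117*E) = 153036 - 702*E)
A(169) - 1*(-17793) = (153036 - 702*169) - 1*(-17793) = (153036 - 118638) + 17793 = 34398 + 17793 = 52191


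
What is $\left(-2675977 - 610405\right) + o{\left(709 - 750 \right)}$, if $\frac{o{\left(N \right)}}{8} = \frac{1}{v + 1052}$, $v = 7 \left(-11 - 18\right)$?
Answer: $- \frac{2790138310}{849} \approx -3.2864 \cdot 10^{6}$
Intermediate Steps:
$v = -203$ ($v = 7 \left(-29\right) = -203$)
$o{\left(N \right)} = \frac{8}{849}$ ($o{\left(N \right)} = \frac{8}{-203 + 1052} = \frac{8}{849}$)
$\left(-2675977 - 610405\right) + o{\left(709 - 750 \right)} = \left(-2675977 - 610405\right) + \frac{8}{849} = -3286382 + \frac{8}{849} = - \frac{2790138310}{849}$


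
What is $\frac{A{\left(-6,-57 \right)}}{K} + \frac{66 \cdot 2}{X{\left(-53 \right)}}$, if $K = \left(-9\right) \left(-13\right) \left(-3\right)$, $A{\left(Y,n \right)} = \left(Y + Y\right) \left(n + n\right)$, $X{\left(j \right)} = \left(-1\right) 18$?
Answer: $- \frac{146}{13} \approx -11.231$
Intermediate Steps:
$X{\left(j \right)} = -18$
$A{\left(Y,n \right)} = 4 Y n$ ($A{\left(Y,n \right)} = 2 Y 2 n = 4 Y n$)
$K = -351$ ($K = 117 \left(-3\right) = -351$)
$\frac{A{\left(-6,-57 \right)}}{K} + \frac{66 \cdot 2}{X{\left(-53 \right)}} = \frac{4 \left(-6\right) \left(-57\right)}{-351} + \frac{66 \cdot 2}{-18} = 1368 \left(- \frac{1}{351}\right) + 132 \left(- \frac{1}{18}\right) = - \frac{152}{39} - \frac{22}{3} = - \frac{146}{13}$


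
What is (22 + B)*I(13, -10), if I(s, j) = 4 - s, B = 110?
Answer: -1188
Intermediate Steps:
(22 + B)*I(13, -10) = (22 + 110)*(4 - 1*13) = 132*(4 - 13) = 132*(-9) = -1188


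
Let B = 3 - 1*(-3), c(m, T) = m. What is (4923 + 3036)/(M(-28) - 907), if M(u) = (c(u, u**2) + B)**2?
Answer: -2653/141 ≈ -18.816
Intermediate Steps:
B = 6 (B = 3 + 3 = 6)
M(u) = (6 + u)**2 (M(u) = (u + 6)**2 = (6 + u)**2)
(4923 + 3036)/(M(-28) - 907) = (4923 + 3036)/((6 - 28)**2 - 907) = 7959/((-22)**2 - 907) = 7959/(484 - 907) = 7959/(-423) = 7959*(-1/423) = -2653/141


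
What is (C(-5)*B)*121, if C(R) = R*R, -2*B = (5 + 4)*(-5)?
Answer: 136125/2 ≈ 68063.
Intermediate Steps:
B = 45/2 (B = -(5 + 4)*(-5)/2 = -9*(-5)/2 = -1/2*(-45) = 45/2 ≈ 22.500)
C(R) = R**2
(C(-5)*B)*121 = ((-5)**2*(45/2))*121 = (25*(45/2))*121 = (1125/2)*121 = 136125/2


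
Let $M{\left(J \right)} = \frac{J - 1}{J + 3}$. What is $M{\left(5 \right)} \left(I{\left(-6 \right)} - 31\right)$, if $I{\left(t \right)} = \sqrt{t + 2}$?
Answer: $- \frac{31}{2} + i \approx -15.5 + 1.0 i$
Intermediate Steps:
$M{\left(J \right)} = \frac{-1 + J}{3 + J}$
$I{\left(t \right)} = \sqrt{2 + t}$
$M{\left(5 \right)} \left(I{\left(-6 \right)} - 31\right) = \frac{-1 + 5}{3 + 5} \left(\sqrt{2 - 6} - 31\right) = \frac{1}{8} \cdot 4 \left(\sqrt{-4} - 31\right) = \frac{1}{8} \cdot 4 \left(2 i - 31\right) = \frac{-31 + 2 i}{2} = - \frac{31}{2} + i$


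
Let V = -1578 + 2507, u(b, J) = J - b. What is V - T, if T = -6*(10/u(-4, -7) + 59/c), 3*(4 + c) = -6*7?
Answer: 2668/3 ≈ 889.33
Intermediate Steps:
c = -18 (c = -4 + (-6*7)/3 = -4 + (⅓)*(-42) = -4 - 14 = -18)
V = 929
T = 119/3 (T = -6*(10/(-7 - 1*(-4)) + 59/(-18)) = -6*(10/(-7 + 4) + 59*(-1/18)) = -6*(10/(-3) - 59/18) = -6*(10*(-⅓) - 59/18) = -6*(-10/3 - 59/18) = -6*(-119/18) = 119/3 ≈ 39.667)
V - T = 929 - 1*119/3 = 929 - 119/3 = 2668/3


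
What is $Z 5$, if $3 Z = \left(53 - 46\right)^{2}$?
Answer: $\frac{245}{3} \approx 81.667$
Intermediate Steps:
$Z = \frac{49}{3}$ ($Z = \frac{\left(53 - 46\right)^{2}}{3} = \frac{7^{2}}{3} = \frac{1}{3} \cdot 49 = \frac{49}{3} \approx 16.333$)
$Z 5 = \frac{49}{3} \cdot 5 = \frac{245}{3}$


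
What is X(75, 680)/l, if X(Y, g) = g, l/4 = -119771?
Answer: -170/119771 ≈ -0.0014194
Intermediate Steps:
l = -479084 (l = 4*(-119771) = -479084)
X(75, 680)/l = 680/(-479084) = 680*(-1/479084) = -170/119771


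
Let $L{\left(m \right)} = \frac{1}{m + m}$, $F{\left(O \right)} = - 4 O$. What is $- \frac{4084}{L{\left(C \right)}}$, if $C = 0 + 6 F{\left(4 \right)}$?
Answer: $784128$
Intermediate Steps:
$C = -96$ ($C = 0 + 6 \left(\left(-4\right) 4\right) = 0 + 6 \left(-16\right) = 0 - 96 = -96$)
$L{\left(m \right)} = \frac{1}{2 m}$
$- \frac{4084}{L{\left(C \right)}} = - \frac{4084}{\frac{1}{2} \frac{1}{-96}} = - \frac{4084}{\frac{1}{2} \left(- \frac{1}{96}\right)} = - \frac{4084}{- \frac{1}{192}} = \left(-4084\right) \left(-192\right) = 784128$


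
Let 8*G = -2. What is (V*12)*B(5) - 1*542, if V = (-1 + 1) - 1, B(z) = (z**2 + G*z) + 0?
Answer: -827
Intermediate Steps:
G = -1/4 (G = (1/8)*(-2) = -1/4 ≈ -0.25000)
B(z) = z**2 - z/4 (B(z) = (z**2 - z/4) + 0 = z**2 - z/4)
V = -1 (V = 0 - 1 = -1)
(V*12)*B(5) - 1*542 = (-1*12)*(5*(-1/4 + 5)) - 1*542 = -60*19/4 - 542 = -12*95/4 - 542 = -285 - 542 = -827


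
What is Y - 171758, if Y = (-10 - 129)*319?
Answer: -216099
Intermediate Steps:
Y = -44341 (Y = -139*319 = -44341)
Y - 171758 = -44341 - 171758 = -216099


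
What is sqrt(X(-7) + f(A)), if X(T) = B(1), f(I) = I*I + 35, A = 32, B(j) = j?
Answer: 2*sqrt(265) ≈ 32.558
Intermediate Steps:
f(I) = 35 + I**2 (f(I) = I**2 + 35 = 35 + I**2)
X(T) = 1
sqrt(X(-7) + f(A)) = sqrt(1 + (35 + 32**2)) = sqrt(1 + (35 + 1024)) = sqrt(1 + 1059) = sqrt(1060) = 2*sqrt(265)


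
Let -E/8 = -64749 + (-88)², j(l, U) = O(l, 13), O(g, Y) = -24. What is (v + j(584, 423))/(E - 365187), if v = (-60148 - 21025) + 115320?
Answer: 34123/90853 ≈ 0.37558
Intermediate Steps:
j(l, U) = -24
v = 34147 (v = -81173 + 115320 = 34147)
E = 456040 (E = -8*(-64749 + (-88)²) = -8*(-64749 + 7744) = -8*(-57005) = 456040)
(v + j(584, 423))/(E - 365187) = (34147 - 24)/(456040 - 365187) = 34123/90853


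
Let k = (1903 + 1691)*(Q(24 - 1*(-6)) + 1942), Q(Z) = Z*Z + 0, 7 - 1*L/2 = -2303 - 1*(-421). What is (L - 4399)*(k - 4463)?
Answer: -6340214385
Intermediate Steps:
L = 3778 (L = 14 - 2*(-2303 - 1*(-421)) = 14 - 2*(-2303 + 421) = 14 - 2*(-1882) = 14 + 3764 = 3778)
Q(Z) = Z**2 (Q(Z) = Z**2 + 0 = Z**2)
k = 10214148 (k = (1903 + 1691)*((24 - 1*(-6))**2 + 1942) = 3594*((24 + 6)**2 + 1942) = 3594*(30**2 + 1942) = 3594*(900 + 1942) = 3594*2842 = 10214148)
(L - 4399)*(k - 4463) = (3778 - 4399)*(10214148 - 4463) = -621*10209685 = -6340214385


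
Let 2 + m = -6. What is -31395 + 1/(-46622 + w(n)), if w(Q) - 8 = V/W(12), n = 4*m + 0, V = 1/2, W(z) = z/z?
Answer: -2926861667/93227 ≈ -31395.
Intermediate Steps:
m = -8 (m = -2 - 6 = -8)
W(z) = 1
V = ½ ≈ 0.50000
n = -32 (n = 4*(-8) + 0 = -32 + 0 = -32)
w(Q) = 17/2 (w(Q) = 8 + (½)/1 = 8 + (½)*1 = 8 + ½ = 17/2)
-31395 + 1/(-46622 + w(n)) = -31395 + 1/(-46622 + 17/2) = -31395 + 1/(-93227/2) = -31395 - 2/93227 = -2926861667/93227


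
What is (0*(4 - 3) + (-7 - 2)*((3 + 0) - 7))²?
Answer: 1296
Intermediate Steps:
(0*(4 - 3) + (-7 - 2)*((3 + 0) - 7))² = (0*1 - 9*(3 - 7))² = (0 - 9*(-4))² = (0 + 36)² = 36² = 1296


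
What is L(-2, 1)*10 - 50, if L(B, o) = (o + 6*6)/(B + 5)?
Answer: 220/3 ≈ 73.333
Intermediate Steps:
L(B, o) = (36 + o)/(5 + B) (L(B, o) = (o + 36)/(5 + B) = (36 + o)/(5 + B))
L(-2, 1)*10 - 50 = ((36 + 1)/(5 - 2))*10 - 50 = (37/3)*10 - 50 = 370/3 - 50 = 220/3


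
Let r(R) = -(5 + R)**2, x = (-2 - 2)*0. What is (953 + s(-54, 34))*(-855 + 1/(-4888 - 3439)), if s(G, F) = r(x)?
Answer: -6606975808/8327 ≈ -7.9344e+5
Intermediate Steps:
x = 0 (x = -4*0 = 0)
s(G, F) = -25 (s(G, F) = -(5 + 0)**2 = -1*5**2 = -1*25 = -25)
(953 + s(-54, 34))*(-855 + 1/(-4888 - 3439)) = (953 - 25)*(-855 + 1/(-4888 - 3439)) = 928*(-855 + 1/(-8327)) = 928*(-855 - 1/8327) = 928*(-7119586/8327) = -6606975808/8327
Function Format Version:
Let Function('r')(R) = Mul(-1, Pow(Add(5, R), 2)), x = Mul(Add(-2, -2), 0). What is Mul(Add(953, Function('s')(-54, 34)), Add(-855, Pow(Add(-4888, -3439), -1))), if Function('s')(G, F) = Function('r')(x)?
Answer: Rational(-6606975808, 8327) ≈ -7.9344e+5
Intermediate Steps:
x = 0 (x = Mul(-4, 0) = 0)
Function('s')(G, F) = -25 (Function('s')(G, F) = Mul(-1, Pow(Add(5, 0), 2)) = Mul(-1, Pow(5, 2)) = Mul(-1, 25) = -25)
Mul(Add(953, Function('s')(-54, 34)), Add(-855, Pow(Add(-4888, -3439), -1))) = Mul(Add(953, -25), Add(-855, Pow(Add(-4888, -3439), -1))) = Mul(928, Add(-855, Pow(-8327, -1))) = Mul(928, Add(-855, Rational(-1, 8327))) = Mul(928, Rational(-7119586, 8327)) = Rational(-6606975808, 8327)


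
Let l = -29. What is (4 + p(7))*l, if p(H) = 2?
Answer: -174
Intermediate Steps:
(4 + p(7))*l = (4 + 2)*(-29) = 6*(-29) = -174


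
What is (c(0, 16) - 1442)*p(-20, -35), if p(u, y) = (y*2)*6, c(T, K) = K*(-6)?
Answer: 645960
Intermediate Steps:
c(T, K) = -6*K
p(u, y) = 12*y (p(u, y) = (2*y)*6 = 12*y)
(c(0, 16) - 1442)*p(-20, -35) = (-6*16 - 1442)*(12*(-35)) = (-96 - 1442)*(-420) = -1538*(-420) = 645960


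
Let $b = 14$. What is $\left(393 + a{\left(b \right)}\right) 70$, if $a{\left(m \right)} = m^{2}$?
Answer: $41230$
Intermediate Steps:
$\left(393 + a{\left(b \right)}\right) 70 = \left(393 + 14^{2}\right) 70 = \left(393 + 196\right) 70 = 589 \cdot 70 = 41230$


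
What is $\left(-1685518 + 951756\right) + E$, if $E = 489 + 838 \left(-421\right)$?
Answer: $-1086071$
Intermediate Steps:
$E = -352309$ ($E = 489 - 352798 = -352309$)
$\left(-1685518 + 951756\right) + E = \left(-1685518 + 951756\right) - 352309 = -733762 - 352309 = -1086071$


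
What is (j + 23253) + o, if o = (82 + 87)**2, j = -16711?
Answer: 35103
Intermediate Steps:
o = 28561 (o = 169**2 = 28561)
(j + 23253) + o = (-16711 + 23253) + 28561 = 6542 + 28561 = 35103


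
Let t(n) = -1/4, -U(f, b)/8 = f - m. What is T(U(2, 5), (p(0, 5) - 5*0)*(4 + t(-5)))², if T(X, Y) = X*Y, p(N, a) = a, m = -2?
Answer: 360000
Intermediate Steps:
U(f, b) = -16 - 8*f (U(f, b) = -8*(f - 1*(-2)) = -8*(f + 2) = -8*(2 + f) = -16 - 8*f)
t(n) = -¼ (t(n) = -1*¼ = -¼)
T(U(2, 5), (p(0, 5) - 5*0)*(4 + t(-5)))² = ((-16 - 8*2)*((5 - 5*0)*(4 - ¼)))² = ((-16 - 16)*((5 + 0)*(15/4)))² = (-160*15/4)² = (-32*75/4)² = (-600)² = 360000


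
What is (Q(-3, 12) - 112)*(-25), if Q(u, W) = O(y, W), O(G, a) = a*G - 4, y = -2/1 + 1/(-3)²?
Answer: 10400/3 ≈ 3466.7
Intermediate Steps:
y = -17/9 (y = -2*1 + 1/9 = -2 + 1*(⅑) = -2 + ⅑ = -17/9 ≈ -1.8889)
O(G, a) = -4 + G*a (O(G, a) = G*a - 4 = -4 + G*a)
Q(u, W) = -4 - 17*W/9
(Q(-3, 12) - 112)*(-25) = ((-4 - 17/9*12) - 112)*(-25) = ((-4 - 68/3) - 112)*(-25) = (-80/3 - 112)*(-25) = -416/3*(-25) = 10400/3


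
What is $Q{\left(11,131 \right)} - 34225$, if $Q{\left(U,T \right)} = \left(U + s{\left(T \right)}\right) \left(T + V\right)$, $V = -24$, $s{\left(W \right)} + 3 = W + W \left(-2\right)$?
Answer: $-47386$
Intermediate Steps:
$s{\left(W \right)} = -3 - W$ ($s{\left(W \right)} = -3 + \left(W + W \left(-2\right)\right) = -3 + \left(W - 2 W\right) = -3 - W$)
$Q{\left(U,T \right)} = \left(-24 + T\right) \left(-3 + U - T\right)$ ($Q{\left(U,T \right)} = \left(U - \left(3 + T\right)\right) \left(T - 24\right) = \left(-3 + U - T\right) \left(-24 + T\right) = \left(-24 + T\right) \left(-3 + U - T\right)$)
$Q{\left(11,131 \right)} - 34225 = \left(72 - 131^{2} - 264 + 21 \cdot 131 + 131 \cdot 11\right) - 34225 = \left(72 - 17161 - 264 + 2751 + 1441\right) - 34225 = -13161 - 34225 = -47386$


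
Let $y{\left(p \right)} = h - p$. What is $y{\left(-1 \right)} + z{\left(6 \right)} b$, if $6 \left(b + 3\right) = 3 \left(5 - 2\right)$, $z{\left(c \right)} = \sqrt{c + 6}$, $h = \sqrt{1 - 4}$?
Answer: $1 + \sqrt{3} \left(-3 + i\right) \approx -4.1962 + 1.732 i$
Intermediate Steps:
$h = i \sqrt{3}$ ($h = \sqrt{-3} = i \sqrt{3} \approx 1.732 i$)
$z{\left(c \right)} = \sqrt{6 + c}$
$b = - \frac{3}{2}$ ($b = -3 + \frac{3 \left(5 - 2\right)}{6} = -3 + \frac{3 \cdot 3}{6} = -3 + \frac{1}{6} \cdot 9 = -3 + \frac{3}{2} = - \frac{3}{2} \approx -1.5$)
$y{\left(p \right)} = - p + i \sqrt{3}$ ($y{\left(p \right)} = i \sqrt{3} - p = - p + i \sqrt{3}$)
$y{\left(-1 \right)} + z{\left(6 \right)} b = \left(\left(-1\right) \left(-1\right) + i \sqrt{3}\right) + \sqrt{6 + 6} \left(- \frac{3}{2}\right) = \left(1 + i \sqrt{3}\right) + \sqrt{12} \left(- \frac{3}{2}\right) = \left(1 + i \sqrt{3}\right) + 2 \sqrt{3} \left(- \frac{3}{2}\right) = \left(1 + i \sqrt{3}\right) - 3 \sqrt{3} = 1 - 3 \sqrt{3} + i \sqrt{3}$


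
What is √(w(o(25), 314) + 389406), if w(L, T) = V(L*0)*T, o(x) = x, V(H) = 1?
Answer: 2*√97430 ≈ 624.28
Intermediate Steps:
w(L, T) = T (w(L, T) = 1*T = T)
√(w(o(25), 314) + 389406) = √(314 + 389406) = √389720 = 2*√97430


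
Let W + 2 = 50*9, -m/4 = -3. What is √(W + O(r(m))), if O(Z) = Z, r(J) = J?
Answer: 2*√115 ≈ 21.448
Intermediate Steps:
m = 12 (m = -4*(-3) = 12)
W = 448 (W = -2 + 50*9 = -2 + 450 = 448)
√(W + O(r(m))) = √(448 + 12) = √460 = 2*√115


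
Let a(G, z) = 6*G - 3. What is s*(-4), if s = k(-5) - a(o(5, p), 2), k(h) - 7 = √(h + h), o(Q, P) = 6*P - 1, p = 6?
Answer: 800 - 4*I*√10 ≈ 800.0 - 12.649*I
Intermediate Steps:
o(Q, P) = -1 + 6*P
a(G, z) = -3 + 6*G
k(h) = 7 + √2*√h (k(h) = 7 + √(h + h) = 7 + √(2*h) = 7 + √2*√h)
s = -200 + I*√10 (s = (7 + √2*√(-5)) - (-3 + 6*(-1 + 6*6)) = (7 + √2*(I*√5)) - (-3 + 6*(-1 + 36)) = (7 + I*√10) - (-3 + 6*35) = (7 + I*√10) - (-3 + 210) = (7 + I*√10) - 1*207 = (7 + I*√10) - 207 = -200 + I*√10 ≈ -200.0 + 3.1623*I)
s*(-4) = (-200 + I*√10)*(-4) = 800 - 4*I*√10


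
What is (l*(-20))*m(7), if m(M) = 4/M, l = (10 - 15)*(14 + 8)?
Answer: 8800/7 ≈ 1257.1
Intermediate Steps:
l = -110 (l = -5*22 = -110)
(l*(-20))*m(7) = (-110*(-20))*(4/7) = 2200*(4*(⅐)) = 2200*(4/7) = 8800/7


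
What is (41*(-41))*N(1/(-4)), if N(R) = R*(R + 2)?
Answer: 11767/16 ≈ 735.44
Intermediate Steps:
N(R) = R*(2 + R)
(41*(-41))*N(1/(-4)) = (41*(-41))*((2 + 1/(-4))/(-4)) = -(-1681)*(2 - ¼)/4 = -(-1681)*7/(4*4) = -1681*(-7/16) = 11767/16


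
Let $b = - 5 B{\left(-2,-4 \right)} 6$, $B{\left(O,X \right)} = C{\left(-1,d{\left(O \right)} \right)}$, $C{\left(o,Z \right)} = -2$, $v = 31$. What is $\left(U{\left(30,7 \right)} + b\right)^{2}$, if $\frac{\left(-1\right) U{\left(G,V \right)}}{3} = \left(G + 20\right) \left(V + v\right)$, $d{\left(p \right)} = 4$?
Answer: $31809600$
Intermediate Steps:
$B{\left(O,X \right)} = -2$
$U{\left(G,V \right)} = - 3 \left(20 + G\right) \left(31 + V\right)$ ($U{\left(G,V \right)} = - 3 \left(G + 20\right) \left(V + 31\right) = - 3 \left(20 + G\right) \left(31 + V\right)$)
$b = 60$ ($b = \left(-5\right) \left(-2\right) 6 = 10 \cdot 6 = 60$)
$\left(U{\left(30,7 \right)} + b\right)^{2} = \left(\left(-1860 - 2790 - 420 - 90 \cdot 7\right) + 60\right)^{2} = \left(\left(-1860 - 2790 - 420 - 630\right) + 60\right)^{2} = \left(-5700 + 60\right)^{2} = \left(-5640\right)^{2} = 31809600$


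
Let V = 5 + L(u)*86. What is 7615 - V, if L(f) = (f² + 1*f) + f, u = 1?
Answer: 7352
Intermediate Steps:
L(f) = f² + 2*f (L(f) = (f² + f) + f = (f + f²) + f = f² + 2*f)
V = 263 (V = 5 + (1*(2 + 1))*86 = 5 + (1*3)*86 = 5 + 3*86 = 5 + 258 = 263)
7615 - V = 7615 - 1*263 = 7615 - 263 = 7352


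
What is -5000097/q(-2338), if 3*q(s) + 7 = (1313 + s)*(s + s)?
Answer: -5000097/1597631 ≈ -3.1297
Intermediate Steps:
q(s) = -7/3 + 2*s*(1313 + s)/3 (q(s) = -7/3 + ((1313 + s)*(s + s))/3 = -7/3 + ((1313 + s)*(2*s))/3 = -7/3 + (2*s*(1313 + s))/3 = -7/3 + 2*s*(1313 + s)/3)
-5000097/q(-2338) = -5000097/(-7/3 + (⅔)*(-2338)² + (2626/3)*(-2338)) = -5000097/(-7/3 + (⅔)*5466244 - 6139588/3) = -5000097/(-7/3 + 10932488/3 - 6139588/3) = -5000097/1597631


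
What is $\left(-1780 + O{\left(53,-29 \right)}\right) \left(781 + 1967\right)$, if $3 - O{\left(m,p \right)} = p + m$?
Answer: $-4949148$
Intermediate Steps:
$O{\left(m,p \right)} = 3 - m - p$ ($O{\left(m,p \right)} = 3 - \left(p + m\right) = 3 - \left(m + p\right) = 3 - m - p$)
$\left(-1780 + O{\left(53,-29 \right)}\right) \left(781 + 1967\right) = \left(-1780 - 21\right) \left(781 + 1967\right) = \left(-1780 + \left(3 - 53 + 29\right)\right) 2748 = \left(-1780 - 21\right) 2748 = \left(-1801\right) 2748 = -4949148$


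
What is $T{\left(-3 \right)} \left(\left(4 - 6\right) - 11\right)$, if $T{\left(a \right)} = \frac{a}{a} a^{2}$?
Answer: $-117$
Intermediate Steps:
$T{\left(a \right)} = a^{2}$ ($T{\left(a \right)} = 1 a^{2} = a^{2}$)
$T{\left(-3 \right)} \left(\left(4 - 6\right) - 11\right) = \left(-3\right)^{2} \left(\left(4 - 6\right) - 11\right) = 9 \left(\left(4 - 6\right) - 11\right) = 9 \left(-2 - 11\right) = 9 \left(-13\right) = -117$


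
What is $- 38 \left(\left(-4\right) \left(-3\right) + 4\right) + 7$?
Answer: $-601$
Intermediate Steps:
$- 38 \left(\left(-4\right) \left(-3\right) + 4\right) + 7 = - 38 \left(12 + 4\right) + 7 = \left(-38\right) 16 + 7 = -608 + 7 = -601$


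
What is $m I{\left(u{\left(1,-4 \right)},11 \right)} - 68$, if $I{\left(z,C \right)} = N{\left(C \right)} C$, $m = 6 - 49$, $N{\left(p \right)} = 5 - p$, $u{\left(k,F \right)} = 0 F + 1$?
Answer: $2770$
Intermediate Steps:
$u{\left(k,F \right)} = 1$ ($u{\left(k,F \right)} = 0 + 1 = 1$)
$m = -43$ ($m = 6 - 49 = -43$)
$I{\left(z,C \right)} = C \left(5 - C\right)$ ($I{\left(z,C \right)} = \left(5 - C\right) C = C \left(5 - C\right)$)
$m I{\left(u{\left(1,-4 \right)},11 \right)} - 68 = - 43 \cdot 11 \left(5 - 11\right) - 68 = - 43 \cdot 11 \left(-6\right) - 68 = \left(-43\right) \left(-66\right) - 68 = 2838 - 68 = 2770$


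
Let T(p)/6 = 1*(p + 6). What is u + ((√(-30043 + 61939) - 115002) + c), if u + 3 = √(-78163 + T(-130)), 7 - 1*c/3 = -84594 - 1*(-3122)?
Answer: 129432 + 6*√886 + I*√78907 ≈ 1.2961e+5 + 280.9*I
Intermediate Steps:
c = 244437 (c = 21 - 3*(-84594 - 1*(-3122)) = 21 - 3*(-84594 + 3122) = 21 - 3*(-81472) = 21 + 244416 = 244437)
T(p) = 36 + 6*p (T(p) = 6*(1*(p + 6)) = 6*(1*(6 + p)) = 6*(6 + p) = 36 + 6*p)
u = -3 + I*√78907 (u = -3 + √(-78163 + (36 + 6*(-130))) = -3 + √(-78163 + (36 - 780)) = -3 + √(-78163 - 744) = -3 + √(-78907) = -3 + I*√78907 ≈ -3.0 + 280.9*I)
u + ((√(-30043 + 61939) - 115002) + c) = (-3 + I*√78907) + ((√(-30043 + 61939) - 115002) + 244437) = (-3 + I*√78907) + ((√31896 - 115002) + 244437) = (-3 + I*√78907) + ((6*√886 - 115002) + 244437) = (-3 + I*√78907) + ((-115002 + 6*√886) + 244437) = (-3 + I*√78907) + (129435 + 6*√886) = 129432 + 6*√886 + I*√78907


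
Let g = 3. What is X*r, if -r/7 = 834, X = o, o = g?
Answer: -17514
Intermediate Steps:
o = 3
X = 3
r = -5838 (r = -7*834 = -5838)
X*r = 3*(-5838) = -17514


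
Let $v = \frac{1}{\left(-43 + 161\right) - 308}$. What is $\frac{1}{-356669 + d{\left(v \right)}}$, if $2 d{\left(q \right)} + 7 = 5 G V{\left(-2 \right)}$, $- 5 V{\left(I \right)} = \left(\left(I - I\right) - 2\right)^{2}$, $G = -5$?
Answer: $- \frac{2}{713325} \approx -2.8038 \cdot 10^{-6}$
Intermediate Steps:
$v = - \frac{1}{190}$ ($v = \frac{1}{118 - 308} = \frac{1}{-190} = - \frac{1}{190} \approx -0.0052632$)
$V{\left(I \right)} = - \frac{4}{5}$ ($V{\left(I \right)} = - \frac{\left(\left(I - I\right) - 2\right)^{2}}{5} = - \frac{\left(0 - 2\right)^{2}}{5} = - \frac{\left(-2\right)^{2}}{5} = \left(- \frac{1}{5}\right) 4 = - \frac{4}{5}$)
$d{\left(q \right)} = \frac{13}{2}$ ($d{\left(q \right)} = - \frac{7}{2} + \frac{5 \left(-5\right) \left(- \frac{4}{5}\right)}{2} = - \frac{7}{2} + \frac{\left(-25\right) \left(- \frac{4}{5}\right)}{2} = - \frac{7}{2} + \frac{1}{2} \cdot 20 = - \frac{7}{2} + 10 = \frac{13}{2}$)
$\frac{1}{-356669 + d{\left(v \right)}} = \frac{1}{-356669 + \frac{13}{2}} = \frac{1}{- \frac{713325}{2}} = - \frac{2}{713325}$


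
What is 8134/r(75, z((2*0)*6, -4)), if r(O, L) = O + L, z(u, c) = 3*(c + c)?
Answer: 8134/51 ≈ 159.49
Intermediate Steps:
z(u, c) = 6*c (z(u, c) = 3*(2*c) = 6*c)
r(O, L) = L + O
8134/r(75, z((2*0)*6, -4)) = 8134/(6*(-4) + 75) = 8134/(-24 + 75) = 8134/51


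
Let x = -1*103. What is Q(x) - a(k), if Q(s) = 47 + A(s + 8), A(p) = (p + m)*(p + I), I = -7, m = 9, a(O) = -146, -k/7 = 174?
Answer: 8965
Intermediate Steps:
x = -103
k = -1218 (k = -7*174 = -1218)
A(p) = (-7 + p)*(9 + p) (A(p) = (p + 9)*(p - 7) = (9 + p)*(-7 + p) = (-7 + p)*(9 + p))
Q(s) = (8 + s)² + 2*s (Q(s) = 47 + (-63 + (s + 8)² + 2*(s + 8)) = 47 + (-63 + (8 + s)² + 2*(8 + s)) = 47 + (-63 + (8 + s)² + (16 + 2*s)) = 47 + (-47 + (8 + s)² + 2*s) = (8 + s)² + 2*s)
Q(x) - a(k) = ((8 - 103)² + 2*(-103)) - 1*(-146) = ((-95)² - 206) + 146 = (9025 - 206) + 146 = 8819 + 146 = 8965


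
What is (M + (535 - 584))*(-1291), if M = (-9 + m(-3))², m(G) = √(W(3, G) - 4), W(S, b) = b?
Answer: -32275 + 23238*I*√7 ≈ -32275.0 + 61482.0*I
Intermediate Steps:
m(G) = √(-4 + G) (m(G) = √(G - 4) = √(-4 + G))
M = (-9 + I*√7)² (M = (-9 + √(-4 - 3))² = (-9 + √(-7))² = (-9 + I*√7)² ≈ 74.0 - 47.624*I)
(M + (535 - 584))*(-1291) = ((9 - I*√7)² + (535 - 584))*(-1291) = ((9 - I*√7)² - 49)*(-1291) = (-49 + (9 - I*√7)²)*(-1291) = 63259 - 1291*(9 - I*√7)²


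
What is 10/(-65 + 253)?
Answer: 5/94 ≈ 0.053191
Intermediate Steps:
10/(-65 + 253) = 10/188 = 10*(1/188) = 5/94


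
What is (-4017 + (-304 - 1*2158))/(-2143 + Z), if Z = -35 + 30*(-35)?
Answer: 6479/3228 ≈ 2.0071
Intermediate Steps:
Z = -1085 (Z = -35 - 1050 = -1085)
(-4017 + (-304 - 1*2158))/(-2143 + Z) = (-4017 + (-304 - 1*2158))/(-2143 - 1085) = (-4017 + (-304 - 2158))/(-3228) = (-4017 - 2462)*(-1/3228) = -6479*(-1/3228) = 6479/3228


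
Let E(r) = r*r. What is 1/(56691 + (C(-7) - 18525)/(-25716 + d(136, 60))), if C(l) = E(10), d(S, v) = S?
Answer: 5116/290034841 ≈ 1.7639e-5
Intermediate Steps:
E(r) = r²
C(l) = 100 (C(l) = 10² = 100)
1/(56691 + (C(-7) - 18525)/(-25716 + d(136, 60))) = 1/(56691 + (100 - 18525)/(-25716 + 136)) = 1/(56691 - 18425/(-25580)) = 1/(56691 - 18425*(-1/25580)) = 1/(56691 + 3685/5116) = 1/(290034841/5116) = 5116/290034841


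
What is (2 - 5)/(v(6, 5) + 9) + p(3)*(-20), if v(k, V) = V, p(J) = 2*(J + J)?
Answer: -3363/14 ≈ -240.21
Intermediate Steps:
p(J) = 4*J (p(J) = 2*(2*J) = 4*J)
(2 - 5)/(v(6, 5) + 9) + p(3)*(-20) = (2 - 5)/(5 + 9) + (4*3)*(-20) = -3/14 + 12*(-20) = -3*1/14 - 240 = -3/14 - 240 = -3363/14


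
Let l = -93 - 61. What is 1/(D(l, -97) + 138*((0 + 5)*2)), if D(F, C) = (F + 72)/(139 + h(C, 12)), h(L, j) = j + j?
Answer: 163/224858 ≈ 0.00072490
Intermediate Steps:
l = -154
h(L, j) = 2*j
D(F, C) = 72/163 + F/163 (D(F, C) = (F + 72)/(139 + 2*12) = (72 + F)/(139 + 24) = (72 + F)/163 = (72 + F)*(1/163) = 72/163 + F/163)
1/(D(l, -97) + 138*((0 + 5)*2)) = 1/((72/163 + (1/163)*(-154)) + 138*((0 + 5)*2)) = 1/((72/163 - 154/163) + 138*(5*2)) = 1/(-82/163 + 138*10) = 1/(-82/163 + 1380) = 1/(224858/163) = 163/224858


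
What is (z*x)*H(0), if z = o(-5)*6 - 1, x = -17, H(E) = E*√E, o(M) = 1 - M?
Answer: 0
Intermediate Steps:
H(E) = E^(3/2)
z = 35 (z = (1 - 1*(-5))*6 - 1 = (1 + 5)*6 - 1 = 6*6 - 1 = 36 - 1 = 35)
(z*x)*H(0) = (35*(-17))*0^(3/2) = -595*0 = 0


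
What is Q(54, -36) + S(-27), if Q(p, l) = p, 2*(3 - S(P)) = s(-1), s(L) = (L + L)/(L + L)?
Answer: 113/2 ≈ 56.500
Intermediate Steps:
s(L) = 1 (s(L) = (2*L)/((2*L)) = (2*L)*(1/(2*L)) = 1)
S(P) = 5/2 (S(P) = 3 - ½*1 = 3 - ½ = 5/2)
Q(54, -36) + S(-27) = 54 + 5/2 = 113/2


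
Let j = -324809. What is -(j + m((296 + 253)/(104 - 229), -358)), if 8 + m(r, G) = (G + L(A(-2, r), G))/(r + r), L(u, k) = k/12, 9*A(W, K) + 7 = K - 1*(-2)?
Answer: 2139603521/6588 ≈ 3.2477e+5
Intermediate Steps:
A(W, K) = -5/9 + K/9 (A(W, K) = -7/9 + (K - 1*(-2))/9 = -7/9 + (K + 2)/9 = -7/9 + (2 + K)/9 = -7/9 + (2/9 + K/9) = -5/9 + K/9)
L(u, k) = k/12 (L(u, k) = k*(1/12) = k/12)
m(r, G) = -8 + 13*G/(24*r) (m(r, G) = -8 + (G + G/12)/(r + r) = -8 + (13*G/12)/((2*r)) = -8 + (13*G/12)*(1/(2*r)) = -8 + 13*G/(24*r))
-(j + m((296 + 253)/(104 - 229), -358)) = -(-324809 + (-8 + (13/24)*(-358)/((296 + 253)/(104 - 229)))) = -(-324809 + (-8 + (13/24)*(-358)/(549/(-125)))) = -(-324809 + (-8 + (13/24)*(-358)/(549*(-1/125)))) = -(-324809 + (-8 + (13/24)*(-358)/(-549/125))) = -(-324809 + (-8 + (13/24)*(-358)*(-125/549))) = -(-324809 + (-8 + 290875/6588)) = -(-324809 + 238171/6588) = -1*(-2139603521/6588) = 2139603521/6588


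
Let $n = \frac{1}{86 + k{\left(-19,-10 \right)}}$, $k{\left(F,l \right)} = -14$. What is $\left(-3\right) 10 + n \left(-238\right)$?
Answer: $- \frac{1199}{36} \approx -33.306$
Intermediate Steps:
$n = \frac{1}{72}$ ($n = \frac{1}{86 - 14} = \frac{1}{72} \approx 0.013889$)
$\left(-3\right) 10 + n \left(-238\right) = \left(-3\right) 10 + \frac{1}{72} \left(-238\right) = -30 - \frac{119}{36} = - \frac{1199}{36}$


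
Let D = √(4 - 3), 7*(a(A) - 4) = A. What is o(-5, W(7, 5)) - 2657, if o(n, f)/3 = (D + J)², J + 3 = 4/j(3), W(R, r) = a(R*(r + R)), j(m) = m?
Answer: -7967/3 ≈ -2655.7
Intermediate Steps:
a(A) = 4 + A/7
W(R, r) = 4 + R*(R + r)/7 (W(R, r) = 4 + (R*(r + R))/7 = 4 + (R*(R + r))/7 = 4 + R*(R + r)/7)
J = -5/3 (J = -3 + 4/3 = -5/3 ≈ -1.6667)
D = 1 (D = √1 = 1)
o(n, f) = 4/3 (o(n, f) = 3*(1 - 5/3)² = 3*(-⅔)² = 3*(4/9) = 4/3)
o(-5, W(7, 5)) - 2657 = 4/3 - 2657 = -7967/3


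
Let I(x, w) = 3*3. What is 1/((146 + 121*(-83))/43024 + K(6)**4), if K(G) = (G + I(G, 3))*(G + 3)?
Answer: 43024/14290448480103 ≈ 3.0107e-9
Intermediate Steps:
I(x, w) = 9
K(G) = (3 + G)*(9 + G) (K(G) = (G + 9)*(G + 3) = (9 + G)*(3 + G) = (3 + G)*(9 + G))
1/((146 + 121*(-83))/43024 + K(6)**4) = 1/((146 + 121*(-83))/43024 + (27 + 6**2 + 12*6)**4) = 1/((146 - 10043)*(1/43024) + (27 + 36 + 72)**4) = 1/(-9897*1/43024 + 135**4) = 1/(-9897/43024 + 332150625) = 1/(14290448480103/43024) = 43024/14290448480103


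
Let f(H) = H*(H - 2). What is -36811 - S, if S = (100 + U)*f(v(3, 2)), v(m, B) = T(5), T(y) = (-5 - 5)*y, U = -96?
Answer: -47211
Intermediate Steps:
T(y) = -10*y
v(m, B) = -50 (v(m, B) = -10*5 = -50)
f(H) = H*(-2 + H)
S = 10400 (S = (100 - 96)*(-50*(-2 - 50)) = 4*(-50*(-52)) = 4*2600 = 10400)
-36811 - S = -36811 - 1*10400 = -36811 - 10400 = -47211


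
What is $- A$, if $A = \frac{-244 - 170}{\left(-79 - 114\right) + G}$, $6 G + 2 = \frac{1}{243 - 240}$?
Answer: $- \frac{7452}{3479} \approx -2.142$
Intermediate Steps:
$G = - \frac{5}{18}$ ($G = - \frac{1}{3} + \frac{1}{6 \left(243 - 240\right)} = - \frac{1}{3} + \frac{1}{6 \cdot 3} = - \frac{1}{3} + \frac{1}{6} \cdot \frac{1}{3} = - \frac{1}{3} + \frac{1}{18} = - \frac{5}{18} \approx -0.27778$)
$A = \frac{7452}{3479}$ ($A = \frac{-244 - 170}{\left(-79 - 114\right) - \frac{5}{18}} = - \frac{414}{\left(-79 - 114\right) - \frac{5}{18}} = - \frac{414}{-193 - \frac{5}{18}} = - \frac{414}{- \frac{3479}{18}} = \left(-414\right) \left(- \frac{18}{3479}\right) = \frac{7452}{3479} \approx 2.142$)
$- A = \left(-1\right) \frac{7452}{3479} = - \frac{7452}{3479}$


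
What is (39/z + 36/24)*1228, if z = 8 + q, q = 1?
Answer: 21490/3 ≈ 7163.3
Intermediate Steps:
z = 9 (z = 8 + 1 = 9)
(39/z + 36/24)*1228 = (39/9 + 36/24)*1228 = (39*(⅑) + 36*(1/24))*1228 = (13/3 + 3/2)*1228 = (35/6)*1228 = 21490/3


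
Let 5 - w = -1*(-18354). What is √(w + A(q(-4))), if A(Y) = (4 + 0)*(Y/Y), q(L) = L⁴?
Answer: I*√18345 ≈ 135.44*I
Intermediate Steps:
A(Y) = 4 (A(Y) = 4*1 = 4)
w = -18349 (w = 5 - (-1)*(-18354) = 5 - 1*18354 = 5 - 18354 = -18349)
√(w + A(q(-4))) = √(-18349 + 4) = √(-18345) = I*√18345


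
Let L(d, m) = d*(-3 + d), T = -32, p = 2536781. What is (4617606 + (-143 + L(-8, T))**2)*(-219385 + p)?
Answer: 10707831796876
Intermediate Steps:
(4617606 + (-143 + L(-8, T))**2)*(-219385 + p) = (4617606 + (-143 - 8*(-3 - 8))**2)*(-219385 + 2536781) = (4617606 + (-143 - 8*(-11))**2)*2317396 = (4617606 + (-143 + 88)**2)*2317396 = (4617606 + (-55)**2)*2317396 = (4617606 + 3025)*2317396 = 4620631*2317396 = 10707831796876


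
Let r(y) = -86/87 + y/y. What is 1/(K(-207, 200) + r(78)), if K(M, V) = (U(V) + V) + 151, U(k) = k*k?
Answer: 87/3510538 ≈ 2.4783e-5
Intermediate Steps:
U(k) = k²
K(M, V) = 151 + V + V² (K(M, V) = (V² + V) + 151 = (V + V²) + 151 = 151 + V + V²)
r(y) = 1/87 (r(y) = -86*1/87 + 1 = -86/87 + 1 = 1/87)
1/(K(-207, 200) + r(78)) = 1/((151 + 200 + 200²) + 1/87) = 1/((151 + 200 + 40000) + 1/87) = 1/(40351 + 1/87) = 1/(3510538/87) = 87/3510538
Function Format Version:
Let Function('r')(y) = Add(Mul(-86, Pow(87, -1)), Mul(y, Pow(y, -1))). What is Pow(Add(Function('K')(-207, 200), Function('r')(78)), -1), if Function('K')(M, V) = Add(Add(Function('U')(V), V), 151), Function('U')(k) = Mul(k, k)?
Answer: Rational(87, 3510538) ≈ 2.4783e-5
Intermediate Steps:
Function('U')(k) = Pow(k, 2)
Function('K')(M, V) = Add(151, V, Pow(V, 2)) (Function('K')(M, V) = Add(Add(Pow(V, 2), V), 151) = Add(Add(V, Pow(V, 2)), 151) = Add(151, V, Pow(V, 2)))
Function('r')(y) = Rational(1, 87) (Function('r')(y) = Add(Mul(-86, Rational(1, 87)), 1) = Add(Rational(-86, 87), 1) = Rational(1, 87))
Pow(Add(Function('K')(-207, 200), Function('r')(78)), -1) = Pow(Add(Add(151, 200, Pow(200, 2)), Rational(1, 87)), -1) = Pow(Add(Add(151, 200, 40000), Rational(1, 87)), -1) = Pow(Add(40351, Rational(1, 87)), -1) = Pow(Rational(3510538, 87), -1) = Rational(87, 3510538)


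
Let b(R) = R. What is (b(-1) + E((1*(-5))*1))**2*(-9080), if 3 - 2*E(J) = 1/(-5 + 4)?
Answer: -9080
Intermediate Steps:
E(J) = 2 (E(J) = 3/2 - 1/(2*(-5 + 4)) = 3/2 - 1/2/(-1) = 3/2 - 1/2*(-1) = 3/2 + 1/2 = 2)
(b(-1) + E((1*(-5))*1))**2*(-9080) = (-1 + 2)**2*(-9080) = 1**2*(-9080) = 1*(-9080) = -9080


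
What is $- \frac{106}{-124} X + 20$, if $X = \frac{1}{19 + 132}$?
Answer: $\frac{187293}{9362} \approx 20.006$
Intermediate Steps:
$X = \frac{1}{151} \approx 0.0066225$
$- \frac{106}{-124} X + 20 = - \frac{106}{-124} \cdot \frac{1}{151} + 20 = \left(-106\right) \left(- \frac{1}{124}\right) \frac{1}{151} + 20 = \frac{53}{62} \cdot \frac{1}{151} + 20 = \frac{53}{9362} + 20 = \frac{187293}{9362}$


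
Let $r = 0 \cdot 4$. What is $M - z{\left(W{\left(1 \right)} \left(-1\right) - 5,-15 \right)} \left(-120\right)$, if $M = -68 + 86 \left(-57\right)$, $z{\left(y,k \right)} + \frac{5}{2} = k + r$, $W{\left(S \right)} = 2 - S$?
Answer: $-7070$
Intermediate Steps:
$r = 0$
$z{\left(y,k \right)} = - \frac{5}{2} + k$ ($z{\left(y,k \right)} = - \frac{5}{2} + \left(k + 0\right) = - \frac{5}{2} + k$)
$M = -4970$ ($M = -68 - 4902 = -4970$)
$M - z{\left(W{\left(1 \right)} \left(-1\right) - 5,-15 \right)} \left(-120\right) = -4970 - \left(- \frac{5}{2} - 15\right) \left(-120\right) = -4970 - \left(- \frac{35}{2}\right) \left(-120\right) = -4970 - 2100 = -7070$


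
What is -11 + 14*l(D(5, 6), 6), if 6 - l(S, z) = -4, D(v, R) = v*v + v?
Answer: 129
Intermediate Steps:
D(v, R) = v + v**2 (D(v, R) = v**2 + v = v + v**2)
l(S, z) = 10 (l(S, z) = 6 - 1*(-4) = 6 + 4 = 10)
-11 + 14*l(D(5, 6), 6) = -11 + 14*10 = -11 + 140 = 129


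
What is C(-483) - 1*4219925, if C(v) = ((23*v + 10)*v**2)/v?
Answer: 1140892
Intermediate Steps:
C(v) = v*(10 + 23*v) (C(v) = ((10 + 23*v)*v**2)/v = (v**2*(10 + 23*v))/v = v*(10 + 23*v))
C(-483) - 1*4219925 = -483*(10 + 23*(-483)) - 1*4219925 = -483*(10 - 11109) - 4219925 = -483*(-11099) - 4219925 = 5360817 - 4219925 = 1140892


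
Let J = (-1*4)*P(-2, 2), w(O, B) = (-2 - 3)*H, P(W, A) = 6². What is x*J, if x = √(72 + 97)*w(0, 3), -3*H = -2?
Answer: 6240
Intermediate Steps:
H = ⅔ (H = -⅓*(-2) = ⅔ ≈ 0.66667)
P(W, A) = 36
w(O, B) = -10/3 (w(O, B) = (-2 - 3)*(⅔) = -5*⅔ = -10/3)
J = -144 (J = -1*4*36 = -4*36 = -144)
x = -130/3 (x = √(72 + 97)*(-10/3) = √169*(-10/3) = 13*(-10/3) = -130/3 ≈ -43.333)
x*J = -130/3*(-144) = 6240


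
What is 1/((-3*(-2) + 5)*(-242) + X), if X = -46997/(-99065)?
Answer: -99065/263664033 ≈ -0.00037572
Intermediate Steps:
X = 46997/99065 (X = -46997*(-1/99065) = 46997/99065 ≈ 0.47441)
1/((-3*(-2) + 5)*(-242) + X) = 1/((-3*(-2) + 5)*(-242) + 46997/99065) = 1/((6 + 5)*(-242) + 46997/99065) = 1/(11*(-242) + 46997/99065) = 1/(-2662 + 46997/99065) = 1/(-263664033/99065) = -99065/263664033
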